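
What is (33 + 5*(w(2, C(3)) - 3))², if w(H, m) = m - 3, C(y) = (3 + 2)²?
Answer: 16384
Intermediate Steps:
C(y) = 25 (C(y) = 5² = 25)
w(H, m) = -3 + m
(33 + 5*(w(2, C(3)) - 3))² = (33 + 5*((-3 + 25) - 3))² = (33 + 5*(22 - 3))² = (33 + 5*19)² = (33 + 95)² = 128² = 16384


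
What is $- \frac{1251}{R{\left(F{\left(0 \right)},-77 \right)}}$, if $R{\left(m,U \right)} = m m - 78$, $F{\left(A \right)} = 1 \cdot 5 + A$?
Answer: $\frac{1251}{53} \approx 23.604$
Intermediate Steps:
$F{\left(A \right)} = 5 + A$
$R{\left(m,U \right)} = -78 + m^{2}$ ($R{\left(m,U \right)} = m^{2} - 78 = -78 + m^{2}$)
$- \frac{1251}{R{\left(F{\left(0 \right)},-77 \right)}} = - \frac{1251}{-78 + \left(5 + 0\right)^{2}} = - \frac{1251}{-78 + 5^{2}} = - \frac{1251}{-78 + 25} = - \frac{1251}{-53} = \left(-1251\right) \left(- \frac{1}{53}\right) = \frac{1251}{53}$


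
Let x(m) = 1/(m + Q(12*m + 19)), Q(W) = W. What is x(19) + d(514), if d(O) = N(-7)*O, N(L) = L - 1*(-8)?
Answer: 136725/266 ≈ 514.00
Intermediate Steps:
N(L) = 8 + L (N(L) = L + 8 = 8 + L)
d(O) = O (d(O) = (8 - 7)*O = 1*O = O)
x(m) = 1/(19 + 13*m) (x(m) = 1/(m + (12*m + 19)) = 1/(m + (19 + 12*m)) = 1/(19 + 13*m))
x(19) + d(514) = 1/(19 + 13*19) + 514 = 1/(19 + 247) + 514 = 1/266 + 514 = 136725/266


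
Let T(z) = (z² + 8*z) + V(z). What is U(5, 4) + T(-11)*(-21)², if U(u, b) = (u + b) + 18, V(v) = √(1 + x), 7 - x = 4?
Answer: 15462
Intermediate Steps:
x = 3 (x = 7 - 1*4 = 7 - 4 = 3)
V(v) = 2 (V(v) = √(1 + 3) = √4 = 2)
U(u, b) = 18 + b + u (U(u, b) = (b + u) + 18 = 18 + b + u)
T(z) = 2 + z² + 8*z (T(z) = (z² + 8*z) + 2 = 2 + z² + 8*z)
U(5, 4) + T(-11)*(-21)² = (18 + 4 + 5) + (2 + (-11)² + 8*(-11))*(-21)² = 27 + (2 + 121 - 88)*441 = 27 + 35*441 = 27 + 15435 = 15462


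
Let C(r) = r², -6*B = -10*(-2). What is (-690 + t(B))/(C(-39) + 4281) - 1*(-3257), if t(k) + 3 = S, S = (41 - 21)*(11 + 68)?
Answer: 18898001/5802 ≈ 3257.2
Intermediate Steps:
B = -10/3 (B = -(-5)*(-2)/3 = -⅙*20 = -10/3 ≈ -3.3333)
S = 1580 (S = 20*79 = 1580)
t(k) = 1577 (t(k) = -3 + 1580 = 1577)
(-690 + t(B))/(C(-39) + 4281) - 1*(-3257) = (-690 + 1577)/((-39)² + 4281) - 1*(-3257) = 887/(1521 + 4281) + 3257 = 887/5802 + 3257 = 18898001/5802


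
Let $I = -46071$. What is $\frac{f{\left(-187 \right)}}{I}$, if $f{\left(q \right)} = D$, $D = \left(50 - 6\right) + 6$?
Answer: $- \frac{50}{46071} \approx -0.0010853$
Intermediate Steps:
$D = 50$ ($D = \left(50 - 6\right) + 6 = 44 + 6 = 50$)
$f{\left(q \right)} = 50$
$\frac{f{\left(-187 \right)}}{I} = \frac{50}{-46071} = 50 \left(- \frac{1}{46071}\right) = - \frac{50}{46071}$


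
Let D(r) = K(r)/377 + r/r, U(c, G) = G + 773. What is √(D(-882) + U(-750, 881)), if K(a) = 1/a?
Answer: √414934244426/15834 ≈ 40.682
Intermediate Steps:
U(c, G) = 773 + G
D(r) = 1 + 1/(377*r) (D(r) = 1/(r*377) + r/r = (1/377)/r + 1 = 1/(377*r) + 1 = 1 + 1/(377*r))
√(D(-882) + U(-750, 881)) = √((1/377 - 882)/(-882) + (773 + 881)) = √(-1/882*(-332513/377) + 1654) = √(332513/332514 + 1654) = √(550310669/332514) = √414934244426/15834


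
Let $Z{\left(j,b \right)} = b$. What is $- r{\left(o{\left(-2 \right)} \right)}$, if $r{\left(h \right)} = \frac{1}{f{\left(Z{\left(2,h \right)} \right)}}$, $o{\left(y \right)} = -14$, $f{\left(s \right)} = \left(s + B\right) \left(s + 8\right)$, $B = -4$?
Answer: $- \frac{1}{108} \approx -0.0092593$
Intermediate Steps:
$f{\left(s \right)} = \left(-4 + s\right) \left(8 + s\right)$ ($f{\left(s \right)} = \left(s - 4\right) \left(s + 8\right) = \left(-4 + s\right) \left(8 + s\right)$)
$r{\left(h \right)} = \frac{1}{-32 + h^{2} + 4 h}$
$- r{\left(o{\left(-2 \right)} \right)} = - \frac{1}{-32 + \left(-14\right)^{2} + 4 \left(-14\right)} = - \frac{1}{-32 + 196 - 56} = - \frac{1}{108}$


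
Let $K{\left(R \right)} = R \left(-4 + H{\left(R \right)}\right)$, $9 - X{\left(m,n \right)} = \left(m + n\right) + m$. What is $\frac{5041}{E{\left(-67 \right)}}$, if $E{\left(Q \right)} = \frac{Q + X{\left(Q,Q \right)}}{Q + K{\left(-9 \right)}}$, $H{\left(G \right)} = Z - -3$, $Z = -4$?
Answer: $- \frac{10082}{13} \approx -775.54$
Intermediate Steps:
$X{\left(m,n \right)} = 9 - n - 2 m$ ($X{\left(m,n \right)} = 9 - \left(\left(m + n\right) + m\right) = 9 - \left(n + 2 m\right) = 9 - n - 2 m$)
$H{\left(G \right)} = -1$ ($H{\left(G \right)} = -4 - -3 = -4 + 3 = -1$)
$K{\left(R \right)} = - 5 R$ ($K{\left(R \right)} = R \left(-4 - 1\right) = R \left(-5\right) = - 5 R$)
$E{\left(Q \right)} = \frac{9 - 2 Q}{45 + Q}$ ($E{\left(Q \right)} = \frac{Q - \left(-9 + 3 Q\right)}{Q - -45} = \frac{Q - \left(-9 + 3 Q\right)}{Q + 45} = \frac{9 - 2 Q}{45 + Q}$)
$\frac{5041}{E{\left(-67 \right)}} = \frac{5041}{\frac{1}{45 - 67} \left(9 - -134\right)} = \frac{5041}{\frac{1}{-22} \left(9 + 134\right)} = \frac{5041}{\left(- \frac{1}{22}\right) 143} = \frac{5041}{- \frac{13}{2}} = 5041 \left(- \frac{2}{13}\right) = - \frac{10082}{13}$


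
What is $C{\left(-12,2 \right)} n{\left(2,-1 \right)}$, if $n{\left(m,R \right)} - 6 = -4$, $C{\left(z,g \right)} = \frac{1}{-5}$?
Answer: $- \frac{2}{5} \approx -0.4$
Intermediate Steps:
$C{\left(z,g \right)} = - \frac{1}{5}$
$n{\left(m,R \right)} = 2$ ($n{\left(m,R \right)} = 6 - 4 = 2$)
$C{\left(-12,2 \right)} n{\left(2,-1 \right)} = \left(- \frac{1}{5}\right) 2 = - \frac{2}{5}$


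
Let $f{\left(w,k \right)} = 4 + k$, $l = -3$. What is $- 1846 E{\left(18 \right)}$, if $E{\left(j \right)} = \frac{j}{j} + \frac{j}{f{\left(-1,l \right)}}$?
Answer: $-35074$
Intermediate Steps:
$E{\left(j \right)} = 1 + j$ ($E{\left(j \right)} = \frac{j}{j} + \frac{j}{4 - 3} = 1 + \frac{j}{1} = 1 + j 1 = 1 + j$)
$- 1846 E{\left(18 \right)} = - 1846 \left(1 + 18\right) = \left(-1846\right) 19 = -35074$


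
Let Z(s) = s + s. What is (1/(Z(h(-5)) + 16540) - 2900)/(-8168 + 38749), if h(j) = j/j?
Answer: -47971799/505870902 ≈ -0.094830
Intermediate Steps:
h(j) = 1
Z(s) = 2*s
(1/(Z(h(-5)) + 16540) - 2900)/(-8168 + 38749) = (1/(2*1 + 16540) - 2900)/(-8168 + 38749) = (1/(2 + 16540) - 2900)/30581 = (1/16542 - 2900)*(1/30581) = -47971799/16542*1/30581 = -47971799/505870902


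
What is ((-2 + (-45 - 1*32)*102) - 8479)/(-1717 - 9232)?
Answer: 16335/10949 ≈ 1.4919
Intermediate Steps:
((-2 + (-45 - 1*32)*102) - 8479)/(-1717 - 9232) = ((-2 + (-45 - 32)*102) - 8479)/(-10949) = ((-2 - 77*102) - 8479)*(-1/10949) = ((-2 - 7854) - 8479)*(-1/10949) = (-7856 - 8479)*(-1/10949) = -16335*(-1/10949) = 16335/10949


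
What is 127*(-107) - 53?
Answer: -13642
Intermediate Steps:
127*(-107) - 53 = -13589 - 53 = -13642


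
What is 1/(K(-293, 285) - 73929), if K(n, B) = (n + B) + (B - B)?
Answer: -1/73937 ≈ -1.3525e-5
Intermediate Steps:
K(n, B) = B + n (K(n, B) = (B + n) + 0 = B + n)
1/(K(-293, 285) - 73929) = 1/((285 - 293) - 73929) = 1/(-8 - 73929) = 1/(-73937) = -1/73937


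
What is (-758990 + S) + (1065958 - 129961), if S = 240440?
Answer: 417447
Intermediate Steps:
(-758990 + S) + (1065958 - 129961) = (-758990 + 240440) + (1065958 - 129961) = -518550 + 935997 = 417447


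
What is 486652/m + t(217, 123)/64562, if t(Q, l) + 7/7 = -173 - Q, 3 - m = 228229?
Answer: -15754231395/7367363506 ≈ -2.1384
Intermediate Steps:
m = -228226 (m = 3 - 1*228229 = 3 - 228229 = -228226)
t(Q, l) = -174 - Q (t(Q, l) = -1 + (-173 - Q) = -174 - Q)
486652/m + t(217, 123)/64562 = 486652/(-228226) + (-174 - 1*217)/64562 = 486652*(-1/228226) + (-174 - 217)*(1/64562) = -243326/114113 - 391*1/64562 = -243326/114113 - 391/64562 = -15754231395/7367363506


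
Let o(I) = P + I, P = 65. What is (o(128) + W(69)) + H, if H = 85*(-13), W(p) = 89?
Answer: -823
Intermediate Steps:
H = -1105
o(I) = 65 + I
(o(128) + W(69)) + H = ((65 + 128) + 89) - 1105 = (193 + 89) - 1105 = 282 - 1105 = -823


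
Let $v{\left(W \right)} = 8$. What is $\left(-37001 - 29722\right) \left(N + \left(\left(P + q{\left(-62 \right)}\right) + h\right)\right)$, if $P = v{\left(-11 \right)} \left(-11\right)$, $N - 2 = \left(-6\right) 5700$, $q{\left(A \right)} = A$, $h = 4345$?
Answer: $2001890169$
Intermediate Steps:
$N = -34198$ ($N = 2 - 34200 = -34198$)
$P = -88$ ($P = 8 \left(-11\right) = -88$)
$\left(-37001 - 29722\right) \left(N + \left(\left(P + q{\left(-62 \right)}\right) + h\right)\right) = \left(-37001 - 29722\right) \left(-34198 + \left(\left(-88 - 62\right) + 4345\right)\right) = - 66723 \left(-34198 + \left(-150 + 4345\right)\right) = - 66723 \left(-34198 + 4195\right) = \left(-66723\right) \left(-30003\right) = 2001890169$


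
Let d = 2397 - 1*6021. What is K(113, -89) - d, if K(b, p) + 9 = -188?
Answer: 3427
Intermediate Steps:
K(b, p) = -197 (K(b, p) = -9 - 188 = -197)
d = -3624 (d = 2397 - 6021 = -3624)
K(113, -89) - d = -197 - 1*(-3624) = -197 + 3624 = 3427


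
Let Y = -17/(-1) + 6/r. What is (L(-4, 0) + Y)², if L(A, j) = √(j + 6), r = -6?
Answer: (16 + √6)² ≈ 340.38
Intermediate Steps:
L(A, j) = √(6 + j)
Y = 16 (Y = -17/(-1) + 6/(-6) = -17*(-1) + 6*(-⅙) = 17 - 1 = 16)
(L(-4, 0) + Y)² = (√(6 + 0) + 16)² = (√6 + 16)² = (16 + √6)²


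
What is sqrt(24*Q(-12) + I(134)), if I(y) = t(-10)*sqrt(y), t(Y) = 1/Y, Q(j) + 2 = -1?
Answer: sqrt(-7200 - 10*sqrt(134))/10 ≈ 8.5532*I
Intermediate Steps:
Q(j) = -3 (Q(j) = -2 - 1 = -3)
I(y) = -sqrt(y)/10 (I(y) = sqrt(y)/(-10) = -sqrt(y)/10)
sqrt(24*Q(-12) + I(134)) = sqrt(24*(-3) - sqrt(134)/10) = sqrt(-72 - sqrt(134)/10)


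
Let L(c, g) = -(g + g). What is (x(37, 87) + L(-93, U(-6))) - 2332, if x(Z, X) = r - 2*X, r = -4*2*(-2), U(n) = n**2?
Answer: -2562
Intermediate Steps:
r = 16 (r = -8*(-2) = 16)
L(c, g) = -2*g
x(Z, X) = 16 - 2*X
(x(37, 87) + L(-93, U(-6))) - 2332 = ((16 - 2*87) - 2*(-6)**2) - 2332 = ((16 - 174) - 2*36) - 2332 = (-158 - 72) - 2332 = -230 - 2332 = -2562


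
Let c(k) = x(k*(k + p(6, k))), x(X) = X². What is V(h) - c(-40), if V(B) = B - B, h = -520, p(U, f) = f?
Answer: -10240000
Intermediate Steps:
c(k) = 4*k⁴ (c(k) = (k*(k + k))² = (k*(2*k))² = (2*k²)² = 4*k⁴)
V(B) = 0
V(h) - c(-40) = 0 - 4*(-40)⁴ = 0 - 4*2560000 = 0 - 1*10240000 = 0 - 10240000 = -10240000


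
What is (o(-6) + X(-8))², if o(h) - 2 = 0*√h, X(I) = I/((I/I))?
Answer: 36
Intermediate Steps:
X(I) = I (X(I) = I/1 = I*1 = I)
o(h) = 2 (o(h) = 2 + 0*√h = 2 + 0 = 2)
(o(-6) + X(-8))² = (2 - 8)² = (-6)² = 36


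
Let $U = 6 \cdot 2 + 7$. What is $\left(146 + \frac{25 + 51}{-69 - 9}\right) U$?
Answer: $\frac{107464}{39} \approx 2755.5$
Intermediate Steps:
$U = 19$ ($U = 12 + 7 = 19$)
$\left(146 + \frac{25 + 51}{-69 - 9}\right) U = \left(146 + \frac{25 + 51}{-69 - 9}\right) 19 = \left(146 + \frac{76}{-78}\right) 19 = \left(146 + 76 \left(- \frac{1}{78}\right)\right) 19 = \left(146 - \frac{38}{39}\right) 19 = \frac{5656}{39} \cdot 19 = \frac{107464}{39}$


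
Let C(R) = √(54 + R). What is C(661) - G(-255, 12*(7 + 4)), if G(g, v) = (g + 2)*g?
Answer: -64515 + √715 ≈ -64488.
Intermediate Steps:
G(g, v) = g*(2 + g) (G(g, v) = (2 + g)*g = g*(2 + g))
C(661) - G(-255, 12*(7 + 4)) = √(54 + 661) - (-255)*(2 - 255) = √715 - (-255)*(-253) = √715 - 1*64515 = √715 - 64515 = -64515 + √715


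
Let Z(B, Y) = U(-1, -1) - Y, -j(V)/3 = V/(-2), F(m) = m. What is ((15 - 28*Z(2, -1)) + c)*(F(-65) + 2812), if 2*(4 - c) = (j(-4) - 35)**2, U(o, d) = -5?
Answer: -3897993/2 ≈ -1.9490e+6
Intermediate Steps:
j(V) = 3*V/2 (j(V) = -3*V/(-2) = -3*V*(-1)/2 = -(-3)*V/2 = 3*V/2)
Z(B, Y) = -5 - Y
c = -1673/2 (c = 4 - ((3/2)*(-4) - 35)**2/2 = 4 - (-6 - 35)**2/2 = 4 - 1/2*(-41)**2 = 4 - 1/2*1681 = 4 - 1681/2 = -1673/2 ≈ -836.50)
((15 - 28*Z(2, -1)) + c)*(F(-65) + 2812) = ((15 - 28*(-5 - 1*(-1))) - 1673/2)*(-65 + 2812) = ((15 - 28*(-5 + 1)) - 1673/2)*2747 = ((15 - 28*(-4)) - 1673/2)*2747 = ((15 + 112) - 1673/2)*2747 = (127 - 1673/2)*2747 = -1419/2*2747 = -3897993/2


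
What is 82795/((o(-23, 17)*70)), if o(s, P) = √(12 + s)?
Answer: -16559*I*√11/154 ≈ -356.62*I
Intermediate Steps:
82795/((o(-23, 17)*70)) = 82795/((√(12 - 23)*70)) = 82795/((√(-11)*70)) = 82795/(((I*√11)*70)) = 82795/((70*I*√11)) = 82795*(-I*√11/770) = -16559*I*√11/154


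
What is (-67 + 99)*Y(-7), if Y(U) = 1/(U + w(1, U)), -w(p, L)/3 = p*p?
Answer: -16/5 ≈ -3.2000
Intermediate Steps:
w(p, L) = -3*p**2 (w(p, L) = -3*p*p = -3*p**2)
Y(U) = 1/(-3 + U) (Y(U) = 1/(U - 3*1**2) = 1/(U - 3*1) = 1/(U - 3) = 1/(-3 + U))
(-67 + 99)*Y(-7) = (-67 + 99)/(-3 - 7) = 32/(-10) = 32*(-1/10) = -16/5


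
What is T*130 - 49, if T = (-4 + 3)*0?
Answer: -49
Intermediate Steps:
T = 0 (T = -1*0 = 0)
T*130 - 49 = 0*130 - 49 = 0 - 49 = -49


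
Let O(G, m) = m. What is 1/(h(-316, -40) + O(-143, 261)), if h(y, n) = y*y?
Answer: 1/100117 ≈ 9.9883e-6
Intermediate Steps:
h(y, n) = y²
1/(h(-316, -40) + O(-143, 261)) = 1/((-316)² + 261) = 1/(99856 + 261) = 1/100117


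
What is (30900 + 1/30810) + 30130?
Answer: 1880334301/30810 ≈ 61030.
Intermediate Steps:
(30900 + 1/30810) + 30130 = 952029001/30810 + 30130 = 1880334301/30810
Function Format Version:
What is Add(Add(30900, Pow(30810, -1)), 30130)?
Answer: Rational(1880334301, 30810) ≈ 61030.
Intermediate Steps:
Add(Add(30900, Pow(30810, -1)), 30130) = Add(Add(30900, Rational(1, 30810)), 30130) = Add(Rational(952029001, 30810), 30130) = Rational(1880334301, 30810)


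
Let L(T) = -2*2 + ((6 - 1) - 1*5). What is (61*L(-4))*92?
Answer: -22448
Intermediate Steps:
L(T) = -4 (L(T) = -4 + (5 - 5) = -4 + 0 = -4)
(61*L(-4))*92 = (61*(-4))*92 = -244*92 = -22448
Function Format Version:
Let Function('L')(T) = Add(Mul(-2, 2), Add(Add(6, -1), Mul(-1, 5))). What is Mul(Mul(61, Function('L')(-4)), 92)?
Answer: -22448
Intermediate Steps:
Function('L')(T) = -4 (Function('L')(T) = Add(-4, Add(5, -5)) = Add(-4, 0) = -4)
Mul(Mul(61, Function('L')(-4)), 92) = Mul(Mul(61, -4), 92) = Mul(-244, 92) = -22448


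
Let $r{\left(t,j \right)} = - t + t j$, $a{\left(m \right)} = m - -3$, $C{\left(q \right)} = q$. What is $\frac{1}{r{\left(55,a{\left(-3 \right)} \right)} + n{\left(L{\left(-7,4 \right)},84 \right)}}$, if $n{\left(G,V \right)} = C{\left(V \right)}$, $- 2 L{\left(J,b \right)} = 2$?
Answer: $\frac{1}{29} \approx 0.034483$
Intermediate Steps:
$L{\left(J,b \right)} = -1$ ($L{\left(J,b \right)} = \left(- \frac{1}{2}\right) 2 = -1$)
$n{\left(G,V \right)} = V$
$a{\left(m \right)} = 3 + m$ ($a{\left(m \right)} = m + 3 = 3 + m$)
$r{\left(t,j \right)} = - t + j t$
$\frac{1}{r{\left(55,a{\left(-3 \right)} \right)} + n{\left(L{\left(-7,4 \right)},84 \right)}} = \frac{1}{55 \left(-1 + \left(3 - 3\right)\right) + 84} = \frac{1}{55 \left(-1 + 0\right) + 84} = \frac{1}{55 \left(-1\right) + 84} = \frac{1}{-55 + 84} = \frac{1}{29}$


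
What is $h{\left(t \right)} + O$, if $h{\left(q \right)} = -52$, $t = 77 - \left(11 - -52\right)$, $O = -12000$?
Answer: $-12052$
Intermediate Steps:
$t = 14$ ($t = 77 - \left(11 + 52\right) = 77 - 63 = 14$)
$h{\left(t \right)} + O = -52 - 12000 = -12052$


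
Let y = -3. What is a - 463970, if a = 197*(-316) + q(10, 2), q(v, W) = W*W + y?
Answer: -526221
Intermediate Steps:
q(v, W) = -3 + W² (q(v, W) = W*W - 3 = W² - 3 = -3 + W²)
a = -62251 (a = 197*(-316) + (-3 + 2²) = -62252 + (-3 + 4) = -62252 + 1 = -62251)
a - 463970 = -62251 - 463970 = -526221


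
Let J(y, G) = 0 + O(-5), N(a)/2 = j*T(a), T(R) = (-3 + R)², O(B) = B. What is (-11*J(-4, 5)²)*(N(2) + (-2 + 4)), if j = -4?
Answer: 1650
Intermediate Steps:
N(a) = -8*(-3 + a)² (N(a) = 2*(-4*(-3 + a)²) = -8*(-3 + a)²)
J(y, G) = -5 (J(y, G) = 0 - 5 = -5)
(-11*J(-4, 5)²)*(N(2) + (-2 + 4)) = (-11*(-5)²)*(-8*(-3 + 2)² + (-2 + 4)) = (-11*25)*(-8*(-1)² + 2) = -275*(-8*1 + 2) = -275*(-8 + 2) = -275*(-6) = 1650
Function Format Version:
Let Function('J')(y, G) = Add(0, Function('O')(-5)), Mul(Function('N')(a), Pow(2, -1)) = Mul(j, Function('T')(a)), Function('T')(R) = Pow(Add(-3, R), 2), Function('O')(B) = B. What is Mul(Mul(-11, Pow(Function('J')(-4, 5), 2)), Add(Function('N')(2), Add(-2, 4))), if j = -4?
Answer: 1650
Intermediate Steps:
Function('N')(a) = Mul(-8, Pow(Add(-3, a), 2)) (Function('N')(a) = Mul(2, Mul(-4, Pow(Add(-3, a), 2))) = Mul(-8, Pow(Add(-3, a), 2)))
Function('J')(y, G) = -5 (Function('J')(y, G) = Add(0, -5) = -5)
Mul(Mul(-11, Pow(Function('J')(-4, 5), 2)), Add(Function('N')(2), Add(-2, 4))) = Mul(Mul(-11, Pow(-5, 2)), Add(Mul(-8, Pow(Add(-3, 2), 2)), Add(-2, 4))) = Mul(Mul(-11, 25), Add(Mul(-8, Pow(-1, 2)), 2)) = Mul(-275, Add(Mul(-8, 1), 2)) = Mul(-275, Add(-8, 2)) = Mul(-275, -6) = 1650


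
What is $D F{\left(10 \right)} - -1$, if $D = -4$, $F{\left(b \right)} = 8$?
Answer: $-31$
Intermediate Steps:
$D F{\left(10 \right)} - -1 = \left(-4\right) 8 - -1 = -32 + \left(6 - 5\right) = -32 + 1 = -31$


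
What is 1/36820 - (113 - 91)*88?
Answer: -71283519/36820 ≈ -1936.0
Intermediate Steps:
1/36820 - (113 - 91)*88 = 1/36820 - 22*88 = 1/36820 - 1*1936 = 1/36820 - 1936 = -71283519/36820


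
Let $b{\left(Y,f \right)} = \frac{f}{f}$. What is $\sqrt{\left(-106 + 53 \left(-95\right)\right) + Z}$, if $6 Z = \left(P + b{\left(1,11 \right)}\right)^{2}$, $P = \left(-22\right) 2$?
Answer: $\frac{i \sqrt{173982}}{6} \approx 69.519 i$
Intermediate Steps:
$b{\left(Y,f \right)} = 1$
$P = -44$
$Z = \frac{1849}{6}$ ($Z = \frac{\left(-44 + 1\right)^{2}}{6} = \frac{\left(-43\right)^{2}}{6} = \frac{1}{6} \cdot 1849 = \frac{1849}{6} \approx 308.17$)
$\sqrt{\left(-106 + 53 \left(-95\right)\right) + Z} = \sqrt{\left(-106 + 53 \left(-95\right)\right) + \frac{1849}{6}} = \sqrt{\left(-106 - 5035\right) + \frac{1849}{6}} = \sqrt{-5141 + \frac{1849}{6}} = \sqrt{- \frac{28997}{6}} = \frac{i \sqrt{173982}}{6}$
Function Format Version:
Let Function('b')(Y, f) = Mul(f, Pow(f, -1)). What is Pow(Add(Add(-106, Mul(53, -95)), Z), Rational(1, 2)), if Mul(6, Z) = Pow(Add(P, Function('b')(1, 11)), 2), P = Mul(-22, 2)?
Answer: Mul(Rational(1, 6), I, Pow(173982, Rational(1, 2))) ≈ Mul(69.519, I)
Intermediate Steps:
Function('b')(Y, f) = 1
P = -44
Z = Rational(1849, 6) (Z = Mul(Rational(1, 6), Pow(Add(-44, 1), 2)) = Mul(Rational(1, 6), Pow(-43, 2)) = Mul(Rational(1, 6), 1849) = Rational(1849, 6) ≈ 308.17)
Pow(Add(Add(-106, Mul(53, -95)), Z), Rational(1, 2)) = Pow(Add(Add(-106, Mul(53, -95)), Rational(1849, 6)), Rational(1, 2)) = Pow(Add(Add(-106, -5035), Rational(1849, 6)), Rational(1, 2)) = Pow(Add(-5141, Rational(1849, 6)), Rational(1, 2)) = Pow(Rational(-28997, 6), Rational(1, 2)) = Mul(Rational(1, 6), I, Pow(173982, Rational(1, 2)))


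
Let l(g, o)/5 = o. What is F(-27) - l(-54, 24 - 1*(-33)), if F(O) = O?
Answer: -312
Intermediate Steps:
l(g, o) = 5*o
F(-27) - l(-54, 24 - 1*(-33)) = -27 - 5*(24 - 1*(-33)) = -27 - 5*(24 + 33) = -27 - 5*57 = -27 - 1*285 = -27 - 285 = -312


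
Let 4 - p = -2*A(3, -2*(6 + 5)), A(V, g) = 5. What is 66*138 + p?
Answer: 9122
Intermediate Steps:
p = 14 (p = 4 - (-2)*5 = 4 - 1*(-10) = 4 + 10 = 14)
66*138 + p = 66*138 + 14 = 9108 + 14 = 9122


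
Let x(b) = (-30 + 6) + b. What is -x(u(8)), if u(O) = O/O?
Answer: 23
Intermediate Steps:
u(O) = 1
x(b) = -24 + b
-x(u(8)) = -(-24 + 1) = -1*(-23) = 23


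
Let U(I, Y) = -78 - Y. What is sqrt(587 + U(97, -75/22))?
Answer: sqrt(248006)/22 ≈ 22.636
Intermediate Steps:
sqrt(587 + U(97, -75/22)) = sqrt(587 + (-78 - (-75)/22)) = sqrt(587 + (-78 - 1*(-75/22))) = sqrt(587 + (-78 + 75/22)) = sqrt(587 - 1641/22) = sqrt(11273/22) = sqrt(248006)/22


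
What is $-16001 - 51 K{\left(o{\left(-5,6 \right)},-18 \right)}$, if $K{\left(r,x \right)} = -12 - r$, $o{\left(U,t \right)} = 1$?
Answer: $-15338$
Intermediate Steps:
$-16001 - 51 K{\left(o{\left(-5,6 \right)},-18 \right)} = -16001 - 51 \left(-12 - 1\right) = -16001 - -663 = -16001 + 663 = -15338$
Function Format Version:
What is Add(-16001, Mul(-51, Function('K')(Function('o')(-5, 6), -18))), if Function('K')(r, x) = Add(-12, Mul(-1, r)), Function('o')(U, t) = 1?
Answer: -15338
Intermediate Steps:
Add(-16001, Mul(-51, Function('K')(Function('o')(-5, 6), -18))) = Add(-16001, Mul(-51, Add(-12, Mul(-1, 1)))) = Add(-16001, Mul(-51, Add(-12, -1))) = Add(-16001, Mul(-51, -13)) = Add(-16001, 663) = -15338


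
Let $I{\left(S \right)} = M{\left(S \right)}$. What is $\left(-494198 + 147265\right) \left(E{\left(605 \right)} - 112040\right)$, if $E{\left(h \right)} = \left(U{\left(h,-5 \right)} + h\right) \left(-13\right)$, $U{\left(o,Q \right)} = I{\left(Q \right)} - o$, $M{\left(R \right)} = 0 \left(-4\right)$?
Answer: $38870373320$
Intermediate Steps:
$M{\left(R \right)} = 0$
$I{\left(S \right)} = 0$
$U{\left(o,Q \right)} = - o$ ($U{\left(o,Q \right)} = 0 - o = - o$)
$E{\left(h \right)} = 0$ ($E{\left(h \right)} = \left(- h + h\right) \left(-13\right) = 0 \left(-13\right) = 0$)
$\left(-494198 + 147265\right) \left(E{\left(605 \right)} - 112040\right) = \left(-494198 + 147265\right) \left(0 - 112040\right) = \left(-346933\right) \left(-112040\right) = 38870373320$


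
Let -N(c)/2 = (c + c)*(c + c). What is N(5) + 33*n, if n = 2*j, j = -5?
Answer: -530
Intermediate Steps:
n = -10 (n = 2*(-5) = -10)
N(c) = -8*c² (N(c) = -2*(c + c)*(c + c) = -2*2*c*2*c = -8*c²)
N(5) + 33*n = -8*5² + 33*(-10) = -8*25 - 330 = -200 - 330 = -530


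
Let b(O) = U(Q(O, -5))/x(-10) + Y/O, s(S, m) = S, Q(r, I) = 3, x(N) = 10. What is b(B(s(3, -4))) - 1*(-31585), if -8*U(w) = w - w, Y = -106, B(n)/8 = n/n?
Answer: 126287/4 ≈ 31572.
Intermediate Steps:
B(n) = 8 (B(n) = 8*(n/n) = 8*1 = 8)
U(w) = 0 (U(w) = -(w - w)/8 = -1/8*0 = 0)
b(O) = -106/O (b(O) = 0/10 - 106/O = 0*(1/10) - 106/O = 0 - 106/O = -106/O)
b(B(s(3, -4))) - 1*(-31585) = -106/8 - 1*(-31585) = -106*1/8 + 31585 = -53/4 + 31585 = 126287/4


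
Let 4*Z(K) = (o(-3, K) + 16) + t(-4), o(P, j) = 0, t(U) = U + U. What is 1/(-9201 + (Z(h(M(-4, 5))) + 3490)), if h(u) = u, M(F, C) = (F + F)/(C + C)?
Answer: -1/5709 ≈ -0.00017516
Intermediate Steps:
t(U) = 2*U
M(F, C) = F/C (M(F, C) = (2*F)/((2*C)) = (2*F)*(1/(2*C)) = F/C)
Z(K) = 2 (Z(K) = ((0 + 16) + 2*(-4))/4 = (16 - 8)/4 = (1/4)*8 = 2)
1/(-9201 + (Z(h(M(-4, 5))) + 3490)) = 1/(-9201 + (2 + 3490)) = 1/(-9201 + 3492) = 1/(-5709) = -1/5709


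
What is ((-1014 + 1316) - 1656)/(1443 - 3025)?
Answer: 677/791 ≈ 0.85588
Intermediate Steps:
((-1014 + 1316) - 1656)/(1443 - 3025) = (302 - 1656)/(-1582) = -1354*(-1/1582) = 677/791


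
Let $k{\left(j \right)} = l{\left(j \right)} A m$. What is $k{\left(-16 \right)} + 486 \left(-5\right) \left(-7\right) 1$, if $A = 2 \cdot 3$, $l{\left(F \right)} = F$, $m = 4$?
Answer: $16626$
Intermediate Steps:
$A = 6$
$k{\left(j \right)} = 24 j$ ($k{\left(j \right)} = j 6 \cdot 4 = 6 j 4 = 24 j$)
$k{\left(-16 \right)} + 486 \left(-5\right) \left(-7\right) 1 = 24 \left(-16\right) + 486 \left(-5\right) \left(-7\right) 1 = -384 + 486 \cdot 35 \cdot 1 = -384 + 486 \cdot 35 = -384 + 17010 = 16626$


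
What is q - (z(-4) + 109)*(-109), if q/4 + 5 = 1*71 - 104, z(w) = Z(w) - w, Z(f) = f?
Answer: 11729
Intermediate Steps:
z(w) = 0 (z(w) = w - w = 0)
q = -152 (q = -20 + 4*(1*71 - 104) = -20 + 4*(71 - 104) = -20 + 4*(-33) = -20 - 132 = -152)
q - (z(-4) + 109)*(-109) = -152 - (0 + 109)*(-109) = -152 - 109*(-109) = -152 - 1*(-11881) = -152 + 11881 = 11729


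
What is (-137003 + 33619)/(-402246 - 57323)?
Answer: 103384/459569 ≈ 0.22496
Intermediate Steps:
(-137003 + 33619)/(-402246 - 57323) = -103384/(-459569) = -103384*(-1/459569) = 103384/459569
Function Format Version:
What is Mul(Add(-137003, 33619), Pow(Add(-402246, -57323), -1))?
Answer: Rational(103384, 459569) ≈ 0.22496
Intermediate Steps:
Mul(Add(-137003, 33619), Pow(Add(-402246, -57323), -1)) = Mul(-103384, Pow(-459569, -1)) = Mul(-103384, Rational(-1, 459569)) = Rational(103384, 459569)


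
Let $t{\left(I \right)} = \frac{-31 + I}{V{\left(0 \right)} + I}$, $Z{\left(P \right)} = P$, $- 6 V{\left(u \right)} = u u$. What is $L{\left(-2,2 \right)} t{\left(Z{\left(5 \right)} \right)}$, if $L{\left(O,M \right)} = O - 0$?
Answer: $\frac{52}{5} \approx 10.4$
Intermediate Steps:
$V{\left(u \right)} = - \frac{u^{2}}{6}$ ($V{\left(u \right)} = - \frac{u u}{6} = - \frac{u^{2}}{6}$)
$t{\left(I \right)} = \frac{-31 + I}{I}$ ($t{\left(I \right)} = \frac{-31 + I}{- \frac{0^{2}}{6} + I} = \frac{-31 + I}{\left(- \frac{1}{6}\right) 0 + I} = \frac{-31 + I}{0 + I} = \frac{-31 + I}{I}$)
$L{\left(O,M \right)} = O$ ($L{\left(O,M \right)} = O + 0 = O$)
$L{\left(-2,2 \right)} t{\left(Z{\left(5 \right)} \right)} = - 2 \frac{-31 + 5}{5} = - 2 \cdot \frac{1}{5} \left(-26\right) = \left(-2\right) \left(- \frac{26}{5}\right) = \frac{52}{5}$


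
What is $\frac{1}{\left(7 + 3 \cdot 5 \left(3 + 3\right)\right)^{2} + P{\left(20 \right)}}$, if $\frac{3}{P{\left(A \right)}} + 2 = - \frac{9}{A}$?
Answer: $\frac{49}{460981} \approx 0.0001063$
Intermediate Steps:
$P{\left(A \right)} = \frac{3}{-2 - \frac{9}{A}}$
$\frac{1}{\left(7 + 3 \cdot 5 \left(3 + 3\right)\right)^{2} + P{\left(20 \right)}} = \frac{1}{\left(7 + 3 \cdot 5 \left(3 + 3\right)\right)^{2} - \frac{60}{9 + 2 \cdot 20}} = \frac{1}{\left(7 + 15 \cdot 6\right)^{2} - \frac{60}{9 + 40}} = \frac{1}{\left(7 + 90\right)^{2} - \frac{60}{49}} = \frac{1}{97^{2} - 60 \cdot \frac{1}{49}} = \frac{1}{9409 - \frac{60}{49}} = \frac{1}{\frac{460981}{49}} = \frac{49}{460981}$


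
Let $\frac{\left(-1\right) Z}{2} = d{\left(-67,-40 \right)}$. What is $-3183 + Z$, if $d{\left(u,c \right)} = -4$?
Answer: $-3175$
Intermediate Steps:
$Z = 8$ ($Z = \left(-2\right) \left(-4\right) = 8$)
$-3183 + Z = -3183 + 8 = -3175$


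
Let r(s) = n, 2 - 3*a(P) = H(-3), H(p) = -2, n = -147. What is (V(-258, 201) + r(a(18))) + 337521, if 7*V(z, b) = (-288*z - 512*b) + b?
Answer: 2333211/7 ≈ 3.3332e+5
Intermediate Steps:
V(z, b) = -73*b - 288*z/7 (V(z, b) = ((-288*z - 512*b) + b)/7 = ((-512*b - 288*z) + b)/7 = (-511*b - 288*z)/7 = -73*b - 288*z/7)
a(P) = 4/3 (a(P) = 2/3 - 1/3*(-2) = 2/3 + 2/3 = 4/3)
r(s) = -147
(V(-258, 201) + r(a(18))) + 337521 = ((-73*201 - 288/7*(-258)) - 147) + 337521 = ((-14673 + 74304/7) - 147) + 337521 = (-28407/7 - 147) + 337521 = -29436/7 + 337521 = 2333211/7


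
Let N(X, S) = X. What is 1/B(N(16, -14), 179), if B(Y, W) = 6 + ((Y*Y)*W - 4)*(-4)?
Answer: -1/183274 ≈ -5.4563e-6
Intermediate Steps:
B(Y, W) = 22 - 4*W*Y² (B(Y, W) = 6 + (Y²*W - 4)*(-4) = 6 + (W*Y² - 4)*(-4) = 6 + (-4 + W*Y²)*(-4) = 6 + (16 - 4*W*Y²) = 22 - 4*W*Y²)
1/B(N(16, -14), 179) = 1/(22 - 4*179*16²) = 1/(22 - 4*179*256) = 1/(22 - 183296) = 1/(-183274) = -1/183274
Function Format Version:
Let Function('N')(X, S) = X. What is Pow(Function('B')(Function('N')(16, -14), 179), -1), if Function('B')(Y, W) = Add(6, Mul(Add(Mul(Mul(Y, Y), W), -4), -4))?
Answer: Rational(-1, 183274) ≈ -5.4563e-6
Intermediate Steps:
Function('B')(Y, W) = Add(22, Mul(-4, W, Pow(Y, 2))) (Function('B')(Y, W) = Add(6, Mul(Add(Mul(Pow(Y, 2), W), -4), -4)) = Add(6, Mul(Add(Mul(W, Pow(Y, 2)), -4), -4)) = Add(6, Mul(Add(-4, Mul(W, Pow(Y, 2))), -4)) = Add(6, Add(16, Mul(-4, W, Pow(Y, 2)))) = Add(22, Mul(-4, W, Pow(Y, 2))))
Pow(Function('B')(Function('N')(16, -14), 179), -1) = Pow(Add(22, Mul(-4, 179, Pow(16, 2))), -1) = Pow(Add(22, Mul(-4, 179, 256)), -1) = Pow(Add(22, -183296), -1) = Pow(-183274, -1) = Rational(-1, 183274)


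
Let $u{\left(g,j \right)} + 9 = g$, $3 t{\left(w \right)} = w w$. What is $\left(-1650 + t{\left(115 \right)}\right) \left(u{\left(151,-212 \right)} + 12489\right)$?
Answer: $\frac{104521525}{3} \approx 3.4841 \cdot 10^{7}$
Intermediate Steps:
$t{\left(w \right)} = \frac{w^{2}}{3}$ ($t{\left(w \right)} = \frac{w w}{3} = \frac{w^{2}}{3}$)
$u{\left(g,j \right)} = -9 + g$
$\left(-1650 + t{\left(115 \right)}\right) \left(u{\left(151,-212 \right)} + 12489\right) = \left(-1650 + \frac{115^{2}}{3}\right) \left(\left(-9 + 151\right) + 12489\right) = \left(-1650 + \frac{1}{3} \cdot 13225\right) \left(142 + 12489\right) = \left(-1650 + \frac{13225}{3}\right) 12631 = \frac{8275}{3} \cdot 12631 = \frac{104521525}{3}$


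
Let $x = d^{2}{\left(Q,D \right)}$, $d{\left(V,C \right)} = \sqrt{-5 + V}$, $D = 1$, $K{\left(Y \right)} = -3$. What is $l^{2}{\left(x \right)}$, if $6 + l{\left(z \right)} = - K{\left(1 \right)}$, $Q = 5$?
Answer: $9$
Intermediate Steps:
$x = 0$ ($x = \left(\sqrt{-5 + 5}\right)^{2} = \left(\sqrt{0}\right)^{2} = 0^{2} = 0$)
$l{\left(z \right)} = -3$ ($l{\left(z \right)} = -6 - -3 = -6 + 3 = -3$)
$l^{2}{\left(x \right)} = \left(-3\right)^{2} = 9$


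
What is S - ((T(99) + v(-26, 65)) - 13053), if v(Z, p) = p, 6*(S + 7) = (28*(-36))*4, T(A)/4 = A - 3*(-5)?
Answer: 11853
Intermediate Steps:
T(A) = 60 + 4*A (T(A) = 4*(A - 3*(-5)) = 4*(A + 15) = 4*(15 + A) = 60 + 4*A)
S = -679 (S = -7 + ((28*(-36))*4)/6 = -7 + (-1008*4)/6 = -7 + (⅙)*(-4032) = -7 - 672 = -679)
S - ((T(99) + v(-26, 65)) - 13053) = -679 - (((60 + 4*99) + 65) - 13053) = -679 - (((60 + 396) + 65) - 13053) = -679 - ((456 + 65) - 13053) = -679 - (521 - 13053) = -679 - 1*(-12532) = -679 + 12532 = 11853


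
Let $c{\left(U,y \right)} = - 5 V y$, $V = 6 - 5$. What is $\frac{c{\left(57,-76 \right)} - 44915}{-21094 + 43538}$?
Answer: $- \frac{44535}{22444} \approx -1.9843$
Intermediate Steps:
$V = 1$ ($V = 6 - 5 = 1$)
$c{\left(U,y \right)} = - 5 y$ ($c{\left(U,y \right)} = \left(-5\right) 1 y = - 5 y$)
$\frac{c{\left(57,-76 \right)} - 44915}{-21094 + 43538} = \frac{\left(-5\right) \left(-76\right) - 44915}{-21094 + 43538} = \frac{380 - 44915}{22444} = \left(-44535\right) \frac{1}{22444} = - \frac{44535}{22444}$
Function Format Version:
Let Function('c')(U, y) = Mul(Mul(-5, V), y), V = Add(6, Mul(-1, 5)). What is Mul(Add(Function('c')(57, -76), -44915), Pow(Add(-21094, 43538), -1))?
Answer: Rational(-44535, 22444) ≈ -1.9843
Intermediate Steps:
V = 1 (V = Add(6, -5) = 1)
Function('c')(U, y) = Mul(-5, y) (Function('c')(U, y) = Mul(Mul(-5, 1), y) = Mul(-5, y))
Mul(Add(Function('c')(57, -76), -44915), Pow(Add(-21094, 43538), -1)) = Mul(Add(Mul(-5, -76), -44915), Pow(Add(-21094, 43538), -1)) = Mul(Add(380, -44915), Pow(22444, -1)) = Mul(-44535, Rational(1, 22444)) = Rational(-44535, 22444)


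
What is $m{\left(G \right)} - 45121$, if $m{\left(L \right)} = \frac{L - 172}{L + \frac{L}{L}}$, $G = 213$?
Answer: $- \frac{9655853}{214} \approx -45121.0$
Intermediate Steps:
$m{\left(L \right)} = \frac{-172 + L}{1 + L}$ ($m{\left(L \right)} = \frac{-172 + L}{L + 1} = \frac{-172 + L}{1 + L}$)
$m{\left(G \right)} - 45121 = \frac{-172 + 213}{1 + 213} - 45121 = \frac{1}{214} \cdot 41 - 45121 = \frac{41}{214} - 45121 = - \frac{9655853}{214}$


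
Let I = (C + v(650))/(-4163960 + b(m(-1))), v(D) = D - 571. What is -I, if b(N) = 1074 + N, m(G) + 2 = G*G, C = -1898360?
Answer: -1898281/4162887 ≈ -0.45600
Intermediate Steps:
m(G) = -2 + G**2 (m(G) = -2 + G*G = -2 + G**2)
v(D) = -571 + D
I = 1898281/4162887 (I = (-1898360 + (-571 + 650))/(-4163960 + (1074 + (-2 + (-1)**2))) = (-1898360 + 79)/(-4163960 + (1074 + (-2 + 1))) = -1898281/(-4163960 + (1074 - 1)) = -1898281/(-4163960 + 1073) = -1898281/(-4162887) = -1898281*(-1/4162887) = 1898281/4162887 ≈ 0.45600)
-I = -1*1898281/4162887 = -1898281/4162887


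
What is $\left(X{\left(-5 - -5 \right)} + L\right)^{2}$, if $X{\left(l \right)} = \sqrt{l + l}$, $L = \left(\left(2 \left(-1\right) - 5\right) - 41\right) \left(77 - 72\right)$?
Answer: $57600$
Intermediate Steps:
$L = -240$ ($L = \left(\left(-2 - 5\right) - 41\right) 5 = \left(-7 - 41\right) 5 = \left(-48\right) 5 = -240$)
$X{\left(l \right)} = \sqrt{2} \sqrt{l}$ ($X{\left(l \right)} = \sqrt{2 l} = \sqrt{2} \sqrt{l}$)
$\left(X{\left(-5 - -5 \right)} + L\right)^{2} = \left(\sqrt{2} \sqrt{-5 - -5} - 240\right)^{2} = \left(\sqrt{2} \sqrt{-5 + 5} - 240\right)^{2} = \left(\sqrt{2} \sqrt{0} - 240\right)^{2} = \left(\sqrt{2} \cdot 0 - 240\right)^{2} = \left(0 - 240\right)^{2} = \left(-240\right)^{2} = 57600$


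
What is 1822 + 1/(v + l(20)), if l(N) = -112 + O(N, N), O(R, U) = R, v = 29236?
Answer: 53100369/29144 ≈ 1822.0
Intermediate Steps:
l(N) = -112 + N
1822 + 1/(v + l(20)) = 1822 + 1/(29236 + (-112 + 20)) = 1822 + 1/(29236 - 92) = 1822 + 1/29144 = 53100369/29144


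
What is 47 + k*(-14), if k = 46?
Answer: -597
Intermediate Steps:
47 + k*(-14) = 47 + 46*(-14) = 47 - 644 = -597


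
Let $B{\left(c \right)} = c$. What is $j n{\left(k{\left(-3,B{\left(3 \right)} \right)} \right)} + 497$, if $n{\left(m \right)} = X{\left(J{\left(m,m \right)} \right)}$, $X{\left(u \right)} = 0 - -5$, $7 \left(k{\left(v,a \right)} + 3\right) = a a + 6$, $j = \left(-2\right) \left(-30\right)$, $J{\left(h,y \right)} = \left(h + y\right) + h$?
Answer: $797$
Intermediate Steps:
$J{\left(h,y \right)} = y + 2 h$
$j = 60$
$k{\left(v,a \right)} = - \frac{15}{7} + \frac{a^{2}}{7}$ ($k{\left(v,a \right)} = -3 + \frac{a a + 6}{7} = -3 + \frac{a^{2} + 6}{7} = -3 + \frac{6 + a^{2}}{7} = -3 + \left(\frac{6}{7} + \frac{a^{2}}{7}\right) = - \frac{15}{7} + \frac{a^{2}}{7}$)
$X{\left(u \right)} = 5$ ($X{\left(u \right)} = 0 + 5 = 5$)
$n{\left(m \right)} = 5$
$j n{\left(k{\left(-3,B{\left(3 \right)} \right)} \right)} + 497 = 60 \cdot 5 + 497 = 300 + 497 = 797$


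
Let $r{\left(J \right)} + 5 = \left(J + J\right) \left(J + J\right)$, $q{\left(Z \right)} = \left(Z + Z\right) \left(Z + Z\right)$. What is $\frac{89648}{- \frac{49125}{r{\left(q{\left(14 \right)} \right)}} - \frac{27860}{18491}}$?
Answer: $- \frac{4075606415586992}{69405495715} \approx -58722.0$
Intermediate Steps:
$q{\left(Z \right)} = 4 Z^{2}$ ($q{\left(Z \right)} = 2 Z 2 Z = 4 Z^{2}$)
$r{\left(J \right)} = -5 + 4 J^{2}$ ($r{\left(J \right)} = -5 + \left(J + J\right) \left(J + J\right) = -5 + 2 J 2 J = -5 + 4 J^{2}$)
$\frac{89648}{- \frac{49125}{r{\left(q{\left(14 \right)} \right)}} - \frac{27860}{18491}} = \frac{89648}{- \frac{49125}{-5 + 4 \left(4 \cdot 14^{2}\right)^{2}} - \frac{27860}{18491}} = \frac{89648}{- \frac{49125}{-5 + 4 \left(4 \cdot 196\right)^{2}} - \frac{27860}{18491}} = \frac{89648}{- \frac{49125}{-5 + 4 \cdot 784^{2}} - \frac{27860}{18491}} = \frac{89648}{- \frac{49125}{-5 + 4 \cdot 614656} - \frac{27860}{18491}} = \frac{89648}{- \frac{49125}{-5 + 2458624} - \frac{27860}{18491}} = \frac{89648}{- \frac{49125}{2458619} - \frac{27860}{18491}} = \frac{89648}{- \frac{69405495715}{45462323929}} = 89648 \left(- \frac{45462323929}{69405495715}\right) = - \frac{4075606415586992}{69405495715}$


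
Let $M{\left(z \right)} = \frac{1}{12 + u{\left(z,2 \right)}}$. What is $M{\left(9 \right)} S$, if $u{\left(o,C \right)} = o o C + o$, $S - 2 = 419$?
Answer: $\frac{421}{183} \approx 2.3005$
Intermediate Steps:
$S = 421$ ($S = 2 + 419 = 421$)
$u{\left(o,C \right)} = o + C o^{2}$ ($u{\left(o,C \right)} = o^{2} C + o = C o^{2} + o = o + C o^{2}$)
$M{\left(z \right)} = \frac{1}{12 + z \left(1 + 2 z\right)}$
$M{\left(9 \right)} S = \frac{1}{12 + 9 \left(1 + 2 \cdot 9\right)} 421 = \frac{1}{12 + 9 \left(1 + 18\right)} 421 = \frac{1}{12 + 9 \cdot 19} \cdot 421 = \frac{1}{12 + 171} \cdot 421 = \frac{1}{183} \cdot 421 = \frac{421}{183}$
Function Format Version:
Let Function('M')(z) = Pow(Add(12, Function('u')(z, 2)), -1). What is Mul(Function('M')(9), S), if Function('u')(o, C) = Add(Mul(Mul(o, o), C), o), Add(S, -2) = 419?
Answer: Rational(421, 183) ≈ 2.3005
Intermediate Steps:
S = 421 (S = Add(2, 419) = 421)
Function('u')(o, C) = Add(o, Mul(C, Pow(o, 2))) (Function('u')(o, C) = Add(Mul(Pow(o, 2), C), o) = Add(Mul(C, Pow(o, 2)), o) = Add(o, Mul(C, Pow(o, 2))))
Function('M')(z) = Pow(Add(12, Mul(z, Add(1, Mul(2, z)))), -1)
Mul(Function('M')(9), S) = Mul(Pow(Add(12, Mul(9, Add(1, Mul(2, 9)))), -1), 421) = Mul(Pow(Add(12, Mul(9, Add(1, 18))), -1), 421) = Mul(Pow(Add(12, Mul(9, 19)), -1), 421) = Mul(Pow(Add(12, 171), -1), 421) = Mul(Pow(183, -1), 421) = Mul(Rational(1, 183), 421) = Rational(421, 183)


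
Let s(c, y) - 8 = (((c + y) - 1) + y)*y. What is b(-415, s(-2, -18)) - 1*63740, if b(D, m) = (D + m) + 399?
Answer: -63046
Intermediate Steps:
s(c, y) = 8 + y*(-1 + c + 2*y) (s(c, y) = 8 + (((c + y) - 1) + y)*y = 8 + ((-1 + c + y) + y)*y = 8 + (-1 + c + 2*y)*y = 8 + y*(-1 + c + 2*y))
b(D, m) = 399 + D + m
b(-415, s(-2, -18)) - 1*63740 = (399 - 415 + (8 - 1*(-18) + 2*(-18)² - 2*(-18))) - 1*63740 = (399 - 415 + (8 + 18 + 2*324 + 36)) - 63740 = (399 - 415 + (8 + 18 + 648 + 36)) - 63740 = (399 - 415 + 710) - 63740 = 694 - 63740 = -63046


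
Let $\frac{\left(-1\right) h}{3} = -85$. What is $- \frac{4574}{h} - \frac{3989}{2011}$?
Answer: $- \frac{10215509}{512805} \approx -19.921$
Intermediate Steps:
$h = 255$ ($h = \left(-3\right) \left(-85\right) = 255$)
$- \frac{4574}{h} - \frac{3989}{2011} = - \frac{4574}{255} - \frac{3989}{2011} = - \frac{10215509}{512805}$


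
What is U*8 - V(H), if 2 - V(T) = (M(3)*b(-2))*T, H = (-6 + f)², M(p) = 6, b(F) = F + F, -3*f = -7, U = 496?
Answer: 10930/3 ≈ 3643.3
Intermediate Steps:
f = 7/3 (f = -⅓*(-7) = 7/3 ≈ 2.3333)
b(F) = 2*F
H = 121/9 (H = (-6 + 7/3)² = (-11/3)² = 121/9 ≈ 13.444)
V(T) = 2 + 24*T (V(T) = 2 - 6*(2*(-2))*T = 2 - 6*(-4)*T = 2 - (-24)*T = 2 + 24*T)
U*8 - V(H) = 496*8 - (2 + 24*(121/9)) = 3968 - (2 + 968/3) = 3968 - 1*974/3 = 3968 - 974/3 = 10930/3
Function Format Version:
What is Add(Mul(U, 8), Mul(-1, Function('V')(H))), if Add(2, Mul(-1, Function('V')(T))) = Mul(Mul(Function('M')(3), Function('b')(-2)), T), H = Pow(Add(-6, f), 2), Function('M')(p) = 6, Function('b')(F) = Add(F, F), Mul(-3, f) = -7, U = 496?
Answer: Rational(10930, 3) ≈ 3643.3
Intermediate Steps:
f = Rational(7, 3) (f = Mul(Rational(-1, 3), -7) = Rational(7, 3) ≈ 2.3333)
Function('b')(F) = Mul(2, F)
H = Rational(121, 9) (H = Pow(Add(-6, Rational(7, 3)), 2) = Pow(Rational(-11, 3), 2) = Rational(121, 9) ≈ 13.444)
Function('V')(T) = Add(2, Mul(24, T)) (Function('V')(T) = Add(2, Mul(-1, Mul(Mul(6, Mul(2, -2)), T))) = Add(2, Mul(-1, Mul(Mul(6, -4), T))) = Add(2, Mul(-1, Mul(-24, T))) = Add(2, Mul(24, T)))
Add(Mul(U, 8), Mul(-1, Function('V')(H))) = Add(Mul(496, 8), Mul(-1, Add(2, Mul(24, Rational(121, 9))))) = Add(3968, Mul(-1, Add(2, Rational(968, 3)))) = Add(3968, Mul(-1, Rational(974, 3))) = Add(3968, Rational(-974, 3)) = Rational(10930, 3)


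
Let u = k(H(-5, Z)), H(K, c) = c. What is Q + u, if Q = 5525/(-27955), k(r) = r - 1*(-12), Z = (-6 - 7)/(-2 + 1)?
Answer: 138670/5591 ≈ 24.802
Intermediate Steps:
Z = 13 (Z = -13/(-1) = -13*(-1) = 13)
k(r) = 12 + r (k(r) = r + 12 = 12 + r)
u = 25 (u = 12 + 13 = 25)
Q = -1105/5591 (Q = 5525*(-1/27955) = -1105/5591 ≈ -0.19764)
Q + u = -1105/5591 + 25 = 138670/5591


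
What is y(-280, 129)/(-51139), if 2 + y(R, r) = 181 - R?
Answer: -459/51139 ≈ -0.0089755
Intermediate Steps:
y(R, r) = 179 - R (y(R, r) = -2 + (181 - R) = 179 - R)
y(-280, 129)/(-51139) = (179 - 1*(-280))/(-51139) = (179 + 280)*(-1/51139) = 459*(-1/51139) = -459/51139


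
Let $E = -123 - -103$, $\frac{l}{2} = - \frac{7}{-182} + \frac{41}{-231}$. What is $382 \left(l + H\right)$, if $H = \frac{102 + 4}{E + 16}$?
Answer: $- \frac{30718339}{3003} \approx -10229.0$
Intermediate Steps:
$l = - \frac{835}{3003}$ ($l = 2 \left(- \frac{7}{-182} + \frac{41}{-231}\right) = 2 \left(\left(-7\right) \left(- \frac{1}{182}\right) + 41 \left(- \frac{1}{231}\right)\right) = 2 \left(\frac{1}{26} - \frac{41}{231}\right) = 2 \left(- \frac{835}{6006}\right) = - \frac{835}{3003} \approx -0.27806$)
$E = -20$ ($E = -123 + 103 = -20$)
$H = - \frac{53}{2}$ ($H = \frac{102 + 4}{-20 + 16} = \frac{106}{-4} = 106 \left(- \frac{1}{4}\right) = - \frac{53}{2} \approx -26.5$)
$382 \left(l + H\right) = 382 \left(- \frac{835}{3003} - \frac{53}{2}\right) = 382 \left(- \frac{160829}{6006}\right) = - \frac{30718339}{3003}$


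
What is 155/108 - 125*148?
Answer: -1997845/108 ≈ -18499.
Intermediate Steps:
155/108 - 125*148 = 155*(1/108) - 18500 = 155/108 - 18500 = -1997845/108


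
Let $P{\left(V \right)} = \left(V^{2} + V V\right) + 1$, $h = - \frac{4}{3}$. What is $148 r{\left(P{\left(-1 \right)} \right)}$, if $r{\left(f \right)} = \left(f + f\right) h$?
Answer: $-1184$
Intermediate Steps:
$h = - \frac{4}{3}$ ($h = \left(-4\right) \frac{1}{3} = - \frac{4}{3} \approx -1.3333$)
$P{\left(V \right)} = 1 + 2 V^{2}$ ($P{\left(V \right)} = \left(V^{2} + V^{2}\right) + 1 = 2 V^{2} + 1 = 1 + 2 V^{2}$)
$r{\left(f \right)} = - \frac{8 f}{3}$ ($r{\left(f \right)} = \left(f + f\right) \left(- \frac{4}{3}\right) = 2 f \left(- \frac{4}{3}\right) = - \frac{8 f}{3}$)
$148 r{\left(P{\left(-1 \right)} \right)} = 148 \left(- \frac{8 \left(1 + 2 \left(-1\right)^{2}\right)}{3}\right) = 148 \left(- \frac{8 \left(1 + 2 \cdot 1\right)}{3}\right) = 148 \left(- \frac{8 \left(1 + 2\right)}{3}\right) = 148 \left(\left(- \frac{8}{3}\right) 3\right) = 148 \left(-8\right) = -1184$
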